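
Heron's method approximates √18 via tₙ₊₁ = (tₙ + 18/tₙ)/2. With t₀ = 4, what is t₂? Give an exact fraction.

577/136

t₁ = (4 + 18/4)/2 = 17/4.
t₂ = (17/4 + 18/(17/4))/2 = 577/136.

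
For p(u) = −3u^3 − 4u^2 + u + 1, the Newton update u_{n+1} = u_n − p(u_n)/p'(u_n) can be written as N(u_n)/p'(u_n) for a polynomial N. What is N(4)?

−449

p'(u) = −9u^2 − 8u + 1.
N(u) = u·p'(u) − p(u) = u·(−9u^2 − 8u + 1) − (−3u^3 − 4u^2 + u + 1) = −6u^3 − 4u^2 − 1.
N(4) = −449.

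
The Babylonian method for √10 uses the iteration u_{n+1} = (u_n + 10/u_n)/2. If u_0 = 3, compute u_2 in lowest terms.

u_1 = (3 + 10/3)/2 = 19/6.
u_2 = (19/6 + 10/(19/6))/2 = 721/228.

721/228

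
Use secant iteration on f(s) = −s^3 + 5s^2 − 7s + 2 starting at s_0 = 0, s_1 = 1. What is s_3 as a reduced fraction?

f(0) = 2, f(1) = −1. s_2 = 1 − (−1)·(1 − 0)/((−1) − 2) = 2/3.
f(1) = −1, f(2/3) = −20/27. s_3 = (2/3) − (−20/27)·((2/3) − 1)/((−20/27) − (−1)) = −2/7.

−2/7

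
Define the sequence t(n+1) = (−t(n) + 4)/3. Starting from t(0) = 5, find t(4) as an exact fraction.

85/81

t(1) = (−5 + 4)/3 = −1/3.
t(2) = (−(−1/3) + 4)/3 = 13/9.
t(3) = (−(13/9) + 4)/3 = 23/27.
t(4) = (−(23/27) + 4)/3 = 85/81.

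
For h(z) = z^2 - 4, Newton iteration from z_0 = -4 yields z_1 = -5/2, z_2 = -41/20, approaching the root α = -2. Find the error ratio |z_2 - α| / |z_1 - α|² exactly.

1/5

z_1 - α = -5/2 - (-2) = -5/2 + 2 = -1/2, so |z_1 - α| = 1/2.
z_2 - α = -41/20 - (-2) = -41/20 + 2 = -1/20, so |z_2 - α| = 1/20.
|z_1 - α|² = 1/4.
Ratio = (1/20) / (1/4) = 1/5.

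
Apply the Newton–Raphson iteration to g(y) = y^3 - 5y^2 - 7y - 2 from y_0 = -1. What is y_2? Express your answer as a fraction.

-284/369

g'(y) = 3y^2 - 10y - 7.
g(-1) = -1, g'(-1) = 6, so y_1 = (-1) - (-1)/6 = -5/6.
g(-5/6) = -47/216, g'(-5/6) = 41/12, so y_2 = (-5/6) - (-47/216)/(41/12) = -284/369.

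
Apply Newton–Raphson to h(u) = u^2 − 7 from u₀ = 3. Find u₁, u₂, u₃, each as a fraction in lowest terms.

u₁ = 8/3, u₂ = 127/48, u₃ = 32257/12192

h'(u) = 2u.
h(3) = 2, h'(3) = 6, so u₁ = 3 − 2/6 = 8/3.
h(8/3) = 1/9, h'(8/3) = 16/3, so u₂ = (8/3) − (1/9)/(16/3) = 127/48.
h(127/48) = 1/2304, h'(127/48) = 127/24, so u₃ = (127/48) − (1/2304)/(127/24) = 32257/12192.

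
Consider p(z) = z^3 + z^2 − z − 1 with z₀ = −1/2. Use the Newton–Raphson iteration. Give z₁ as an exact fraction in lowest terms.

p'(z) = 3z^2 + 2z − 1.
p(−1/2) = −3/8, p'(−1/2) = −5/4, so z₁ = (−1/2) − (−3/8)/(−5/4) = −4/5.

−4/5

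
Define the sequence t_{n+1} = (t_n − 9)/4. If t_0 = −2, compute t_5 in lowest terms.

t_1 = ((−2) − 9)/4 = −11/4.
t_2 = ((−11/4) − 9)/4 = −47/16.
t_3 = ((−47/16) − 9)/4 = −191/64.
t_4 = ((−191/64) − 9)/4 = −767/256.
t_5 = ((−767/256) − 9)/4 = −3071/1024.

−3071/1024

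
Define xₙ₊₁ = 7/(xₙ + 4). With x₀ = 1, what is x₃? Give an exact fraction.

189/143

x₁ = 7/(1 + 4) = 7/5.
x₂ = 7/(7/5 + 4) = 35/27.
x₃ = 7/(35/27 + 4) = 189/143.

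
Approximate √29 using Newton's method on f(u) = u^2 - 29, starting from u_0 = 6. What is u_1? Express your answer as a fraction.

65/12

f'(u) = 2u.
f(6) = 7, f'(6) = 12, so u_1 = 6 - 7/12 = 65/12.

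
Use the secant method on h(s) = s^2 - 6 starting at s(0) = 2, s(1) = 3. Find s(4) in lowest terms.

267/109

h(2) = -2, h(3) = 3. s(2) = 3 - 3·(3 - 2)/(3 - (-2)) = 12/5.
h(3) = 3, h(12/5) = -6/25. s(3) = (12/5) - (-6/25)·((12/5) - 3)/((-6/25) - 3) = 22/9.
h(12/5) = -6/25, h(22/9) = -2/81. s(4) = (22/9) - (-2/81)·((22/9) - (12/5))/((-2/81) - (-6/25)) = 267/109.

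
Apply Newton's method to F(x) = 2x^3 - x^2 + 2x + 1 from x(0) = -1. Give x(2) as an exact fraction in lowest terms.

-139/335

F'(x) = 6x^2 - 2x + 2.
F(-1) = -4, F'(-1) = 10, so x(1) = (-1) - (-4)/10 = -3/5.
F(-3/5) = -124/125, F'(-3/5) = 134/25, so x(2) = (-3/5) - (-124/125)/(134/25) = -139/335.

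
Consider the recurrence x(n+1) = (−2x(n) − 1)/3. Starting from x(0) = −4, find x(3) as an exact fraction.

x(1) = (−2·(−4) − 1)/3 = 7/3.
x(2) = (−2·(7/3) − 1)/3 = −17/9.
x(3) = (−2·(−17/9) − 1)/3 = 25/27.

25/27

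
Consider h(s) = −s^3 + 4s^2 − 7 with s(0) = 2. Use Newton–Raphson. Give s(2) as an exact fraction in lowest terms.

39/22

h'(s) = −3s^2 + 8s.
h(2) = 1, h'(2) = 4, so s(1) = 2 − 1/4 = 7/4.
h(7/4) = −7/64, h'(7/4) = 77/16, so s(2) = (7/4) − (−7/64)/(77/16) = 39/22.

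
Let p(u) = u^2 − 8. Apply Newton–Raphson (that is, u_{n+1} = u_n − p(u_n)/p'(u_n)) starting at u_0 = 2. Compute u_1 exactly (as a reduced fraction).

3

p'(u) = 2u.
p(2) = −4, p'(2) = 4, so u_1 = 2 − (−4)/4 = 3.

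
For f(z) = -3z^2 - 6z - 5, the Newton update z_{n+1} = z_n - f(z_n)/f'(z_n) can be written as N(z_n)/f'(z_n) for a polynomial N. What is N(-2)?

-7

f'(z) = -6z - 6.
N(z) = z·f'(z) - f(z) = z·(-6z - 6) - (-3z^2 - 6z - 5) = -3z^2 + 5.
N(-2) = -7.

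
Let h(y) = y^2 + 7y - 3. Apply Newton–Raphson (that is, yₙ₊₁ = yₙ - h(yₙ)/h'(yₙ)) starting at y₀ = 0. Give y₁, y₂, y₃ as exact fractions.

y₁ = 3/7, y₂ = 156/385, y₃ = 469011/1157695

h'(y) = 2y + 7.
h(0) = -3, h'(0) = 7, so y₁ = 0 - (-3)/7 = 3/7.
h(3/7) = 9/49, h'(3/7) = 55/7, so y₂ = (3/7) - (9/49)/(55/7) = 156/385.
h(156/385) = 81/148225, h'(156/385) = 3007/385, so y₃ = (156/385) - (81/148225)/(3007/385) = 469011/1157695.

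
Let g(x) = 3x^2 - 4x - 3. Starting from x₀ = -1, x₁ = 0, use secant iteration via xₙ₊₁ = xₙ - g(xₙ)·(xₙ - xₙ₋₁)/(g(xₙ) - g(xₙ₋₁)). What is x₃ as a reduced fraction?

-21/37

g(-1) = 4, g(0) = -3. x₂ = 0 - (-3)·(0 - (-1))/((-3) - 4) = -3/7.
g(0) = -3, g(-3/7) = -36/49. x₃ = (-3/7) - (-36/49)·((-3/7) - 0)/((-36/49) - (-3)) = -21/37.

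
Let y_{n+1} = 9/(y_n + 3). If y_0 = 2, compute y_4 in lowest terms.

13/7

y_1 = 9/(2 + 3) = 9/5.
y_2 = 9/(9/5 + 3) = 15/8.
y_3 = 9/(15/8 + 3) = 24/13.
y_4 = 9/(24/13 + 3) = 13/7.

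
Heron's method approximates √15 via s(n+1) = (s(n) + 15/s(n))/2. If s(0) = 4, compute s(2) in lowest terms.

s(1) = (4 + 15/4)/2 = 31/8.
s(2) = (31/8 + 15/(31/8))/2 = 1921/496.

1921/496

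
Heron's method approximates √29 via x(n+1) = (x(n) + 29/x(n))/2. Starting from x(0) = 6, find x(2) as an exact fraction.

8401/1560

x(1) = (6 + 29/6)/2 = 65/12.
x(2) = (65/12 + 29/(65/12))/2 = 8401/1560.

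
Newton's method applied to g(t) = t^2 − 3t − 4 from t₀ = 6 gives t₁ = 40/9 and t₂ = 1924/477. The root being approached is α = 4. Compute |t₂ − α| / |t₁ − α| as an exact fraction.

4/53

t₁ − α = 40/9 − 4 = 4/9, so |t₁ − α| = 4/9.
t₂ − α = 1924/477 − 4 = 16/477, so |t₂ − α| = 16/477.
Ratio = (16/477) / (4/9) = 4/53.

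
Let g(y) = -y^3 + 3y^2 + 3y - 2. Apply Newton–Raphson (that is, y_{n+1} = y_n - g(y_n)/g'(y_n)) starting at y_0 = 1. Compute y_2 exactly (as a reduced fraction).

10/21

g'(y) = -3y^2 + 6y + 3.
g(1) = 3, g'(1) = 6, so y_1 = 1 - 3/6 = 1/2.
g(1/2) = 1/8, g'(1/2) = 21/4, so y_2 = (1/2) - (1/8)/(21/4) = 10/21.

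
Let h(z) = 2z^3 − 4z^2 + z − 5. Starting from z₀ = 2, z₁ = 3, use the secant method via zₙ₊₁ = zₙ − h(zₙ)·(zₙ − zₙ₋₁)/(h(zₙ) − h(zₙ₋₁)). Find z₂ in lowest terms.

41/19

h(2) = −3, h(3) = 16. z₂ = 3 − 16·(3 − 2)/(16 − (−3)) = 41/19.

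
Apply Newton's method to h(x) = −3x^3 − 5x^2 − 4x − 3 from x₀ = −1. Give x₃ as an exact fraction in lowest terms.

h'(x) = −9x^2 − 10x − 4.
h(−1) = −1, h'(−1) = −3, so x₁ = (−1) − (−1)/(−3) = −4/3.
h(−4/3) = 5/9, h'(−4/3) = −20/3, so x₂ = (−4/3) − (5/9)/(−20/3) = −5/4.
h(−5/4) = 3/64, h'(−5/4) = −89/16, so x₃ = (−5/4) − (3/64)/(−89/16) = −221/178.

−221/178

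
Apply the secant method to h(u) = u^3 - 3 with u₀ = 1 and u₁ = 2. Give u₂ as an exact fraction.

h(1) = -2, h(2) = 5. u₂ = 2 - 5·(2 - 1)/(5 - (-2)) = 9/7.

9/7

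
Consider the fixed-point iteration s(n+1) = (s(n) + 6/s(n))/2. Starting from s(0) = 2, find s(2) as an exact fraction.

s(1) = (2 + 6/2)/2 = 5/2.
s(2) = (5/2 + 6/(5/2))/2 = 49/20.

49/20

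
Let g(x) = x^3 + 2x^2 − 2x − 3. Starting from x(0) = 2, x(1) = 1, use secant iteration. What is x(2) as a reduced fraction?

g(2) = 9, g(1) = −2. x(2) = 1 − (−2)·(1 − 2)/((−2) − 9) = 13/11.

13/11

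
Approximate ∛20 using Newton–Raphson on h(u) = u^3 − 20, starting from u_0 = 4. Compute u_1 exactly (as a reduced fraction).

h'(u) = 3u^2.
h(4) = 44, h'(4) = 48, so u_1 = 4 − 44/48 = 37/12.

37/12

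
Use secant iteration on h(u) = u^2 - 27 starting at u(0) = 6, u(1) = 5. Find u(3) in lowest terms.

h(6) = 9, h(5) = -2. u(2) = 5 - (-2)·(5 - 6)/((-2) - 9) = 57/11.
h(5) = -2, h(57/11) = -18/121. u(3) = (57/11) - (-18/121)·((57/11) - 5)/((-18/121) - (-2)) = 291/56.

291/56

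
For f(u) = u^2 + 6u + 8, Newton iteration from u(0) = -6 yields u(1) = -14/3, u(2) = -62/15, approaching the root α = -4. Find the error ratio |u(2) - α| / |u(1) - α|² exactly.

u(1) - α = -14/3 - (-4) = -14/3 + 4 = -2/3, so |u(1) - α| = 2/3.
u(2) - α = -62/15 - (-4) = -62/15 + 4 = -2/15, so |u(2) - α| = 2/15.
|u(1) - α|² = 4/9.
Ratio = (2/15) / (4/9) = 3/10.

3/10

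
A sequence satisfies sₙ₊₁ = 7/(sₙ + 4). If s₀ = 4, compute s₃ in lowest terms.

273/212

s₁ = 7/(4 + 4) = 7/8.
s₂ = 7/(7/8 + 4) = 56/39.
s₃ = 7/(56/39 + 4) = 273/212.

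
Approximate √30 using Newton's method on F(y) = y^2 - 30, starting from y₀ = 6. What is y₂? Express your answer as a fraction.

F'(y) = 2y.
F(6) = 6, F'(6) = 12, so y₁ = 6 - 6/12 = 11/2.
F(11/2) = 1/4, F'(11/2) = 11, so y₂ = (11/2) - (1/4)/11 = 241/44.

241/44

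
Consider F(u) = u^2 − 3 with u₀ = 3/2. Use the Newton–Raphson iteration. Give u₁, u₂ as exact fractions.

u₁ = 7/4, u₂ = 97/56

F'(u) = 2u.
F(3/2) = −3/4, F'(3/2) = 3, so u₁ = (3/2) − (−3/4)/3 = 7/4.
F(7/4) = 1/16, F'(7/4) = 7/2, so u₂ = (7/4) − (1/16)/(7/2) = 97/56.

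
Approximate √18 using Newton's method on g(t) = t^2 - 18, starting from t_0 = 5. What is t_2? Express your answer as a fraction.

g'(t) = 2t.
g(5) = 7, g'(5) = 10, so t_1 = 5 - 7/10 = 43/10.
g(43/10) = 49/100, g'(43/10) = 43/5, so t_2 = (43/10) - (49/100)/(43/5) = 3649/860.

3649/860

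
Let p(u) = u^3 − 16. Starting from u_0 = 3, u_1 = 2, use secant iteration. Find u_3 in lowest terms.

p(3) = 11, p(2) = −8. u_2 = 2 − (−8)·(2 − 3)/((−8) − 11) = 46/19.
p(2) = −8, p(46/19) = −12408/6859. u_3 = (46/19) − (−12408/6859)·((46/19) − 2)/((−12408/6859) − (−8)) = 3376/1327.

3376/1327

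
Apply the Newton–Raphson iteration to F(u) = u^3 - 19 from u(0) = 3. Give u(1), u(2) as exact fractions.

F'(u) = 3u^2.
F(3) = 8, F'(3) = 27, so u(1) = 3 - 8/27 = 73/27.
F(73/27) = 15040/19683, F'(73/27) = 5329/243, so u(2) = (73/27) - (15040/19683)/(5329/243) = 1152011/431649.

u(1) = 73/27, u(2) = 1152011/431649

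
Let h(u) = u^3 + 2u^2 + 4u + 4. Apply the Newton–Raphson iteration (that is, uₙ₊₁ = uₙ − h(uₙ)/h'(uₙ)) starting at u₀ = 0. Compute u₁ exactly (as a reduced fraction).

−1

h'(u) = 3u^2 + 4u + 4.
h(0) = 4, h'(0) = 4, so u₁ = 0 − 4/4 = −1.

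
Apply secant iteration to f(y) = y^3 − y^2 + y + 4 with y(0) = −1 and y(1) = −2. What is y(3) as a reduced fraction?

f(−1) = 1, f(−2) = −10. y(2) = (−2) − (−10)·((−2) − (−1))/((−10) − 1) = −12/11.
f(−2) = −10, f(−12/11) = 560/1331. y(3) = (−12/11) − (560/1331)·((−12/11) − (−2))/((560/1331) − (−10)) = −1564/1387.

−1564/1387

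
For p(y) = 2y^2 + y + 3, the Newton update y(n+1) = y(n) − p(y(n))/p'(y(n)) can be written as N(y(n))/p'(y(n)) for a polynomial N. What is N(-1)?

p'(y) = 4y + 1.
N(y) = y·p'(y) − p(y) = y·(4y + 1) − (2y^2 + y + 3) = 2y^2 − 3.
N(-1) = −1.

−1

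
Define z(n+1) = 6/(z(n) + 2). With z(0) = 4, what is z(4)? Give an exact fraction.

12/7

z(1) = 6/(4 + 2) = 1.
z(2) = 6/(1 + 2) = 2.
z(3) = 6/(2 + 2) = 3/2.
z(4) = 6/(3/2 + 2) = 12/7.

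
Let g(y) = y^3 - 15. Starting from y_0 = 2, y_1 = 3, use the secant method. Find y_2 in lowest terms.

g(2) = -7, g(3) = 12. y_2 = 3 - 12·(3 - 2)/(12 - (-7)) = 45/19.

45/19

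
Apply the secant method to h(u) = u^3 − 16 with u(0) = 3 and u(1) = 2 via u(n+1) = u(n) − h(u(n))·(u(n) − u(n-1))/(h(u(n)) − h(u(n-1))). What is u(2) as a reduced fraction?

46/19

h(3) = 11, h(2) = −8. u(2) = 2 − (−8)·(2 − 3)/((−8) − 11) = 46/19.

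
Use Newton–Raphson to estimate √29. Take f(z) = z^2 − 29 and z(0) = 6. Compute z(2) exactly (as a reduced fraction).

f'(z) = 2z.
f(6) = 7, f'(6) = 12, so z(1) = 6 − 7/12 = 65/12.
f(65/12) = 49/144, f'(65/12) = 65/6, so z(2) = (65/12) − (49/144)/(65/6) = 8401/1560.

8401/1560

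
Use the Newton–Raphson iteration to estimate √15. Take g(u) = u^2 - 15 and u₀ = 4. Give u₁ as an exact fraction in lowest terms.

g'(u) = 2u.
g(4) = 1, g'(4) = 8, so u₁ = 4 - 1/8 = 31/8.

31/8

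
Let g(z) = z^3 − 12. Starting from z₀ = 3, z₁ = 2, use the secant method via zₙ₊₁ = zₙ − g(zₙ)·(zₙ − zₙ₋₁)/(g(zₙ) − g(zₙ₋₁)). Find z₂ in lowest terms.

42/19

g(3) = 15, g(2) = −4. z₂ = 2 − (−4)·(2 − 3)/((−4) − 15) = 42/19.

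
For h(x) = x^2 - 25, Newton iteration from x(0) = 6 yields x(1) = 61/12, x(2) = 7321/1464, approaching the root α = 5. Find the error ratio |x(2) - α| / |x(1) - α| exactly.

x(1) - α = 61/12 - 5 = 1/12, so |x(1) - α| = 1/12.
x(2) - α = 7321/1464 - 5 = 1/1464, so |x(2) - α| = 1/1464.
Ratio = (1/1464) / (1/12) = 1/122.

1/122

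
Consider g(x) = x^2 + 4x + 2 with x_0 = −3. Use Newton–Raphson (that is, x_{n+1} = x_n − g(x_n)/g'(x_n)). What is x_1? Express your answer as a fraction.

g'(x) = 2x + 4.
g(−3) = −1, g'(−3) = −2, so x_1 = (−3) − (−1)/(−2) = −7/2.

−7/2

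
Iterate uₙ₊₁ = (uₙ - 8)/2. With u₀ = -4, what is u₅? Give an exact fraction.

u₁ = ((-4) - 8)/2 = -6.
u₂ = ((-6) - 8)/2 = -7.
u₃ = ((-7) - 8)/2 = -15/2.
u₄ = ((-15/2) - 8)/2 = -31/4.
u₅ = ((-31/4) - 8)/2 = -63/8.

-63/8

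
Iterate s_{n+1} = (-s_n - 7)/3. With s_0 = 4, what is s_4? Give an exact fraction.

s_1 = (-4 - 7)/3 = -11/3.
s_2 = (-(-11/3) - 7)/3 = -10/9.
s_3 = (-(-10/9) - 7)/3 = -53/27.
s_4 = (-(-53/27) - 7)/3 = -136/81.

-136/81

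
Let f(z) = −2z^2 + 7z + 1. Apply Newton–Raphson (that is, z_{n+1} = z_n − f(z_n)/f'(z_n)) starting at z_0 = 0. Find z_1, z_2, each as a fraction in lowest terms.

f'(z) = −4z + 7.
f(0) = 1, f'(0) = 7, so z_1 = 0 − 1/7 = −1/7.
f(−1/7) = −2/49, f'(−1/7) = 53/7, so z_2 = (−1/7) − (−2/49)/(53/7) = −51/371.

z_1 = −1/7, z_2 = −51/371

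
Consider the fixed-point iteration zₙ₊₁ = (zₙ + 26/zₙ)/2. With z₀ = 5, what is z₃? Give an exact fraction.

54100801/10610040

z₁ = (5 + 26/5)/2 = 51/10.
z₂ = (51/10 + 26/(51/10))/2 = 5201/1020.
z₃ = (5201/1020 + 26/(5201/1020))/2 = 54100801/10610040.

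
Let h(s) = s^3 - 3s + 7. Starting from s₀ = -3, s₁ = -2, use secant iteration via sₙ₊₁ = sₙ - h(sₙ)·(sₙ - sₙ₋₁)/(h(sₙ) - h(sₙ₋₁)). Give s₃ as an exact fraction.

h(-3) = -11, h(-2) = 5. s₂ = (-2) - 5·((-2) - (-3))/(5 - (-11)) = -37/16.
h(-2) = 5, h(-37/16) = 6435/4096. s₃ = (-37/16) - (6435/4096)·((-37/16) - (-2))/((6435/4096) - 5) = -6898/2809.

-6898/2809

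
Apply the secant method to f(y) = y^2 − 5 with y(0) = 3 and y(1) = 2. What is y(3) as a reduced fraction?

f(3) = 4, f(2) = −1. y(2) = 2 − (−1)·(2 − 3)/((−1) − 4) = 11/5.
f(2) = −1, f(11/5) = −4/25. y(3) = (11/5) − (−4/25)·((11/5) − 2)/((−4/25) − (−1)) = 47/21.

47/21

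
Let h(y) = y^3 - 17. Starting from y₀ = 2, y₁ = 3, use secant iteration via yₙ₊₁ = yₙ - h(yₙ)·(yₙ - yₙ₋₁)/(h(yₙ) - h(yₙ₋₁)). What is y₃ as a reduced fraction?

20801/8137

h(2) = -9, h(3) = 10. y₂ = 3 - 10·(3 - 2)/(10 - (-9)) = 47/19.
h(3) = 10, h(47/19) = -12780/6859. y₃ = (47/19) - (-12780/6859)·((47/19) - 3)/((-12780/6859) - 10) = 20801/8137.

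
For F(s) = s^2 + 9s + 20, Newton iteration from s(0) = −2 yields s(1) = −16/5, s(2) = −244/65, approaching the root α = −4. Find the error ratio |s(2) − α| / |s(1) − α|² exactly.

s(1) − α = −16/5 − (−4) = −16/5 + 4 = 4/5, so |s(1) − α| = 4/5.
s(2) − α = −244/65 − (−4) = −244/65 + 4 = 16/65, so |s(2) − α| = 16/65.
|s(1) − α|² = 16/25.
Ratio = (16/65) / (16/25) = 5/13.

5/13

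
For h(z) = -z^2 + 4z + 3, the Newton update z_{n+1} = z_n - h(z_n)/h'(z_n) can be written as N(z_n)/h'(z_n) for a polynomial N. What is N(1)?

-4

h'(z) = -2z + 4.
N(z) = z·h'(z) - h(z) = z·(-2z + 4) - (-z^2 + 4z + 3) = -z^2 - 3.
N(1) = -4.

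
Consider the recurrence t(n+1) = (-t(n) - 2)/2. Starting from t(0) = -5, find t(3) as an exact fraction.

t(1) = (-(-5) - 2)/2 = 3/2.
t(2) = (-(3/2) - 2)/2 = -7/4.
t(3) = (-(-7/4) - 2)/2 = -1/8.

-1/8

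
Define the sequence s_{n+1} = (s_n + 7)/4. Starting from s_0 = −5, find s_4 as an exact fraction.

295/128

s_1 = ((−5) + 7)/4 = 1/2.
s_2 = ((1/2) + 7)/4 = 15/8.
s_3 = ((15/8) + 7)/4 = 71/32.
s_4 = ((71/32) + 7)/4 = 295/128.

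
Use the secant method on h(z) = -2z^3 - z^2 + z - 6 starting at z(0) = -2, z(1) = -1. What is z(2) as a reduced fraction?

h(-2) = 4, h(-1) = -6. z(2) = (-1) - (-6)·((-1) - (-2))/((-6) - 4) = -8/5.

-8/5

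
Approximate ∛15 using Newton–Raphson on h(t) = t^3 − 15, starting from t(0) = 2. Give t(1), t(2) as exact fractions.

t(1) = 31/12, t(2) = 42751/17298

h'(t) = 3t^2.
h(2) = −7, h'(2) = 12, so t(1) = 2 − (−7)/12 = 31/12.
h(31/12) = 3871/1728, h'(31/12) = 961/48, so t(2) = (31/12) − (3871/1728)/(961/48) = 42751/17298.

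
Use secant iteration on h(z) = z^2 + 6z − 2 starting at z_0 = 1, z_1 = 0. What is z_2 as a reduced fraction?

h(1) = 5, h(0) = −2. z_2 = 0 − (−2)·(0 − 1)/((−2) − 5) = 2/7.

2/7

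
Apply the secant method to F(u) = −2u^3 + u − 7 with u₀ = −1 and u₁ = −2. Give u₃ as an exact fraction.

F(−1) = −6, F(−2) = 7. u₂ = (−2) − 7·((−2) − (−1))/(7 − (−6)) = −19/13.
F(−2) = 7, F(−19/13) = −4872/2197. u₃ = (−19/13) − (−4872/2197)·((−19/13) − (−2))/((−4872/2197) − 7) = −4603/2893.

−4603/2893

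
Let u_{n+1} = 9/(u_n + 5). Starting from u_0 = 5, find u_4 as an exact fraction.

3465/2456

u_1 = 9/(5 + 5) = 9/10.
u_2 = 9/(9/10 + 5) = 90/59.
u_3 = 9/(90/59 + 5) = 531/385.
u_4 = 9/(531/385 + 5) = 3465/2456.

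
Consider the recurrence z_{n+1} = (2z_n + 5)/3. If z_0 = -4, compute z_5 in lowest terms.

z_1 = (2·(-4) + 5)/3 = -1.
z_2 = (2·(-1) + 5)/3 = 1.
z_3 = (2·1 + 5)/3 = 7/3.
z_4 = (2·(7/3) + 5)/3 = 29/9.
z_5 = (2·(29/9) + 5)/3 = 103/27.

103/27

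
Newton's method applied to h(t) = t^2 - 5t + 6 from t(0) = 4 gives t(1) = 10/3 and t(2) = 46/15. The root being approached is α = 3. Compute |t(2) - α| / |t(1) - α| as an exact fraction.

t(1) - α = 10/3 - 3 = 1/3, so |t(1) - α| = 1/3.
t(2) - α = 46/15 - 3 = 1/15, so |t(2) - α| = 1/15.
Ratio = (1/15) / (1/3) = 1/5.

1/5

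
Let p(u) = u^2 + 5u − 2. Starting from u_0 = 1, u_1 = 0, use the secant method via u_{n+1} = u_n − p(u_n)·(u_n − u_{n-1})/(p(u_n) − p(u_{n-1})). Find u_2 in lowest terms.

1/3

p(1) = 4, p(0) = −2. u_2 = 0 − (−2)·(0 − 1)/((−2) − 4) = 1/3.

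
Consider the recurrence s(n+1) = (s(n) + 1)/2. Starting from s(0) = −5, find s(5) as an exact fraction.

s(1) = ((−5) + 1)/2 = −2.
s(2) = ((−2) + 1)/2 = −1/2.
s(3) = ((−1/2) + 1)/2 = 1/4.
s(4) = ((1/4) + 1)/2 = 5/8.
s(5) = ((5/8) + 1)/2 = 13/16.

13/16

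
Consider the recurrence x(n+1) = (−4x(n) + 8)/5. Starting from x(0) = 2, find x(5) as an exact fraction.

x(1) = (−4·2 + 8)/5 = 0.
x(2) = (−4·0 + 8)/5 = 8/5.
x(3) = (−4·(8/5) + 8)/5 = 8/25.
x(4) = (−4·(8/25) + 8)/5 = 168/125.
x(5) = (−4·(168/125) + 8)/5 = 328/625.

328/625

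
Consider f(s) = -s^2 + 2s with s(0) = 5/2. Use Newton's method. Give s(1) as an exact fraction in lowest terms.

25/12

f'(s) = -2s + 2.
f(5/2) = -5/4, f'(5/2) = -3, so s(1) = (5/2) - (-5/4)/(-3) = 25/12.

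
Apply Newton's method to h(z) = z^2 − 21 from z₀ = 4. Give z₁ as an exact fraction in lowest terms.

37/8

h'(z) = 2z.
h(4) = −5, h'(4) = 8, so z₁ = 4 − (−5)/8 = 37/8.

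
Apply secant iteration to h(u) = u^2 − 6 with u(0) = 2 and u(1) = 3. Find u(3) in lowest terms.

22/9

h(2) = −2, h(3) = 3. u(2) = 3 − 3·(3 − 2)/(3 − (−2)) = 12/5.
h(3) = 3, h(12/5) = −6/25. u(3) = (12/5) − (−6/25)·((12/5) − 3)/((−6/25) − 3) = 22/9.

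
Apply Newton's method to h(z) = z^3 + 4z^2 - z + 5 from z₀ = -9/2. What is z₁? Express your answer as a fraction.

-85/19

h'(z) = 3z^2 + 8z - 1.
h(-9/2) = -5/8, h'(-9/2) = 95/4, so z₁ = (-9/2) - (-5/8)/(95/4) = -85/19.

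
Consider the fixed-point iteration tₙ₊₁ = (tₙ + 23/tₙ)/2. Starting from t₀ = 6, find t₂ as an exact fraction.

6793/1416

t₁ = (6 + 23/6)/2 = 59/12.
t₂ = (59/12 + 23/(59/12))/2 = 6793/1416.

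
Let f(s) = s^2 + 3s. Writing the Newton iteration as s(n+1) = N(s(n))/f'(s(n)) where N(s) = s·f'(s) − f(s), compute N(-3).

f'(s) = 2s + 3.
N(s) = s·f'(s) − f(s) = s·(2s + 3) − (s^2 + 3s) = s^2.
N(-3) = 9.

9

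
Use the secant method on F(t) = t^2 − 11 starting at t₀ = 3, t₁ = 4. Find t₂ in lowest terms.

F(3) = −2, F(4) = 5. t₂ = 4 − 5·(4 − 3)/(5 − (−2)) = 23/7.

23/7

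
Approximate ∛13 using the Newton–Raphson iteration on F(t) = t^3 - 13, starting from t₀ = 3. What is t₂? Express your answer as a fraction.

857405/363609

F'(t) = 3t^2.
F(3) = 14, F'(3) = 27, so t₁ = 3 - 14/27 = 67/27.
F(67/27) = 44884/19683, F'(67/27) = 4489/243, so t₂ = (67/27) - (44884/19683)/(4489/243) = 857405/363609.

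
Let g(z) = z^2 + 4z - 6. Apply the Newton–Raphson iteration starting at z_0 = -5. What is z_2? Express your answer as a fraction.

g'(z) = 2z + 4.
g(-5) = -1, g'(-5) = -6, so z_1 = (-5) - (-1)/(-6) = -31/6.
g(-31/6) = 1/36, g'(-31/6) = -19/3, so z_2 = (-31/6) - (1/36)/(-19/3) = -1177/228.

-1177/228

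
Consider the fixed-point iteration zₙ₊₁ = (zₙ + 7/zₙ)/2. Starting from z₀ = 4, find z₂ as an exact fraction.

977/368

z₁ = (4 + 7/4)/2 = 23/8.
z₂ = (23/8 + 7/(23/8))/2 = 977/368.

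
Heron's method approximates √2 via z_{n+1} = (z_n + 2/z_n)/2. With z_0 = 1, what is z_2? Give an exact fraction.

z_1 = (1 + 2/1)/2 = 3/2.
z_2 = (3/2 + 2/(3/2))/2 = 17/12.

17/12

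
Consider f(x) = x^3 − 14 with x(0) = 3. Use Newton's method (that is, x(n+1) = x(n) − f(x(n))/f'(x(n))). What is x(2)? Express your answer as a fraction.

f'(x) = 3x^2.
f(3) = 13, f'(3) = 27, so x(1) = 3 − 13/27 = 68/27.
f(68/27) = 38870/19683, f'(68/27) = 4624/243, so x(2) = (68/27) − (38870/19683)/(4624/243) = 452213/187272.

452213/187272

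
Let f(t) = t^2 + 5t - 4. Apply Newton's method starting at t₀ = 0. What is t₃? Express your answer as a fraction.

f'(t) = 2t + 5.
f(0) = -4, f'(0) = 5, so t₁ = 0 - (-4)/5 = 4/5.
f(4/5) = 16/25, f'(4/5) = 33/5, so t₂ = (4/5) - (16/25)/(33/5) = 116/165.
f(116/165) = 256/27225, f'(116/165) = 1057/165, so t₃ = (116/165) - (256/27225)/(1057/165) = 122356/174405.

122356/174405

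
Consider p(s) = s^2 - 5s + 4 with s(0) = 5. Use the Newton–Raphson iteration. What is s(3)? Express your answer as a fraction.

87381/21845

p'(s) = 2s - 5.
p(5) = 4, p'(5) = 5, so s(1) = 5 - 4/5 = 21/5.
p(21/5) = 16/25, p'(21/5) = 17/5, so s(2) = (21/5) - (16/25)/(17/5) = 341/85.
p(341/85) = 256/7225, p'(341/85) = 257/85, so s(3) = (341/85) - (256/7225)/(257/85) = 87381/21845.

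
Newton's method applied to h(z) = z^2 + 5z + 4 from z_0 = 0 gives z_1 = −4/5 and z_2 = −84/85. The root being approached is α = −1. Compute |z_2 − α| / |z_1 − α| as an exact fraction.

1/17

z_1 − α = −4/5 − (−1) = −4/5 + 1 = 1/5, so |z_1 − α| = 1/5.
z_2 − α = −84/85 − (−1) = −84/85 + 1 = 1/85, so |z_2 − α| = 1/85.
Ratio = (1/85) / (1/5) = 1/17.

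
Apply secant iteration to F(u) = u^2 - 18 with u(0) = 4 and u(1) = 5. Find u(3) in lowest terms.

F(4) = -2, F(5) = 7. u(2) = 5 - 7·(5 - 4)/(7 - (-2)) = 38/9.
F(5) = 7, F(38/9) = -14/81. u(3) = (38/9) - (-14/81)·((38/9) - 5)/((-14/81) - 7) = 352/83.

352/83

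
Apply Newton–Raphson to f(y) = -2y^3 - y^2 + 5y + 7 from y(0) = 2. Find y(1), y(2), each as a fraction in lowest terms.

f'(y) = -6y^2 - 2y + 5.
f(2) = -3, f'(2) = -23, so y(1) = 2 - (-3)/(-23) = 43/23.
f(43/23) = -2637/12167, f'(43/23) = -10427/529, so y(2) = (43/23) - (-2637/12167)/(-10427/529) = 445724/239821.

y(1) = 43/23, y(2) = 445724/239821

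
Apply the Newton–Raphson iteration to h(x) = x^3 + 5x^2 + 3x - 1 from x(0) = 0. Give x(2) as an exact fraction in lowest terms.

h'(x) = 3x^2 + 10x + 3.
h(0) = -1, h'(0) = 3, so x(1) = 0 - (-1)/3 = 1/3.
h(1/3) = 16/27, h'(1/3) = 20/3, so x(2) = (1/3) - (16/27)/(20/3) = 11/45.

11/45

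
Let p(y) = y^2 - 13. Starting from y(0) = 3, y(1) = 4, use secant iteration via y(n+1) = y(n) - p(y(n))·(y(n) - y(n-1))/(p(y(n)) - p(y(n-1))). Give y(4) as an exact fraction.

4799/1331

p(3) = -4, p(4) = 3. y(2) = 4 - 3·(4 - 3)/(3 - (-4)) = 25/7.
p(4) = 3, p(25/7) = -12/49. y(3) = (25/7) - (-12/49)·((25/7) - 4)/((-12/49) - 3) = 191/53.
p(25/7) = -12/49, p(191/53) = -36/2809. y(4) = (191/53) - (-36/2809)·((191/53) - (25/7))/((-36/2809) - (-12/49)) = 4799/1331.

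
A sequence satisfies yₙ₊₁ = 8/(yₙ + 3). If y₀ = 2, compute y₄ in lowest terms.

y₁ = 8/(2 + 3) = 8/5.
y₂ = 8/(8/5 + 3) = 40/23.
y₃ = 8/(40/23 + 3) = 184/109.
y₄ = 8/(184/109 + 3) = 872/511.

872/511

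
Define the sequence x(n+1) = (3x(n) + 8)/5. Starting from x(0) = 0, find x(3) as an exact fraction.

392/125

x(1) = (3·0 + 8)/5 = 8/5.
x(2) = (3·(8/5) + 8)/5 = 64/25.
x(3) = (3·(64/25) + 8)/5 = 392/125.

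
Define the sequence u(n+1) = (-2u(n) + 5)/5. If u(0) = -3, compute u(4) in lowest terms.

u(1) = (-2·(-3) + 5)/5 = 11/5.
u(2) = (-2·(11/5) + 5)/5 = 3/25.
u(3) = (-2·(3/25) + 5)/5 = 119/125.
u(4) = (-2·(119/125) + 5)/5 = 387/625.

387/625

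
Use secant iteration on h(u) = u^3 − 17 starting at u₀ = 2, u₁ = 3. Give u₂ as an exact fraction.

47/19

h(2) = −9, h(3) = 10. u₂ = 3 − 10·(3 − 2)/(10 − (−9)) = 47/19.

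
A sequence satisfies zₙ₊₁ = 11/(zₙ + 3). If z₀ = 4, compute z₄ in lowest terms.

z₁ = 11/(4 + 3) = 11/7.
z₂ = 11/(11/7 + 3) = 77/32.
z₃ = 11/(77/32 + 3) = 352/173.
z₄ = 11/(352/173 + 3) = 1903/871.

1903/871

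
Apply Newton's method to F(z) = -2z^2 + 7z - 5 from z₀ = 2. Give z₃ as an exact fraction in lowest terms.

213/85

F'(z) = -4z + 7.
F(2) = 1, F'(2) = -1, so z₁ = 2 - 1/(-1) = 3.
F(3) = -2, F'(3) = -5, so z₂ = 3 - (-2)/(-5) = 13/5.
F(13/5) = -8/25, F'(13/5) = -17/5, so z₃ = (13/5) - (-8/25)/(-17/5) = 213/85.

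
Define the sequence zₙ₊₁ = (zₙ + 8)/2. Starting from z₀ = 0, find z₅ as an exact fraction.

31/4

z₁ = (0 + 8)/2 = 4.
z₂ = (4 + 8)/2 = 6.
z₃ = (6 + 8)/2 = 7.
z₄ = (7 + 8)/2 = 15/2.
z₅ = ((15/2) + 8)/2 = 31/4.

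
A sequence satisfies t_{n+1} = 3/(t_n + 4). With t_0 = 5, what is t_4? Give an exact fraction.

183/283

t_1 = 3/(5 + 4) = 1/3.
t_2 = 3/(1/3 + 4) = 9/13.
t_3 = 3/(9/13 + 4) = 39/61.
t_4 = 3/(39/61 + 4) = 183/283.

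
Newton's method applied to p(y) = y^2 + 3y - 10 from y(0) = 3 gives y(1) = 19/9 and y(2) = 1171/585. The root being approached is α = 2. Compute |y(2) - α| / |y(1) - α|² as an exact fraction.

9/65

y(1) - α = 19/9 - 2 = 1/9, so |y(1) - α| = 1/9.
y(2) - α = 1171/585 - 2 = 1/585, so |y(2) - α| = 1/585.
|y(1) - α|² = 1/81.
Ratio = (1/585) / (1/81) = 9/65.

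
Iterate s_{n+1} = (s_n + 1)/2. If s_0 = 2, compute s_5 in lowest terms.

s_1 = (2 + 1)/2 = 3/2.
s_2 = ((3/2) + 1)/2 = 5/4.
s_3 = ((5/4) + 1)/2 = 9/8.
s_4 = ((9/8) + 1)/2 = 17/16.
s_5 = ((17/16) + 1)/2 = 33/32.

33/32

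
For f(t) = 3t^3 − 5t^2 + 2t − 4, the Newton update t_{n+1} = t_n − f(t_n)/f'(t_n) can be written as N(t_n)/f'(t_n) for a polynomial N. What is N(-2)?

−64

f'(t) = 9t^2 − 10t + 2.
N(t) = t·f'(t) − f(t) = t·(9t^2 − 10t + 2) − (3t^3 − 5t^2 + 2t − 4) = 6t^3 − 5t^2 + 4.
N(-2) = −64.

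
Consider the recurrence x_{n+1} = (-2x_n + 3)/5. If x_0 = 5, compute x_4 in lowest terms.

341/625

x_1 = (-2·5 + 3)/5 = -7/5.
x_2 = (-2·(-7/5) + 3)/5 = 29/25.
x_3 = (-2·(29/25) + 3)/5 = 17/125.
x_4 = (-2·(17/125) + 3)/5 = 341/625.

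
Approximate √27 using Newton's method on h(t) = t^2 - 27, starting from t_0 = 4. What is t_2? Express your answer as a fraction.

3577/688

h'(t) = 2t.
h(4) = -11, h'(4) = 8, so t_1 = 4 - (-11)/8 = 43/8.
h(43/8) = 121/64, h'(43/8) = 43/4, so t_2 = (43/8) - (121/64)/(43/4) = 3577/688.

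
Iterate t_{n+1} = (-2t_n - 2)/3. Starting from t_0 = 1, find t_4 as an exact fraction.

t_1 = (-2·1 - 2)/3 = -4/3.
t_2 = (-2·(-4/3) - 2)/3 = 2/9.
t_3 = (-2·(2/9) - 2)/3 = -22/27.
t_4 = (-2·(-22/27) - 2)/3 = -10/81.

-10/81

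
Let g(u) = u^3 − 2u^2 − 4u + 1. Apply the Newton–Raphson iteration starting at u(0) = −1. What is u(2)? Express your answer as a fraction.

−427/297

g'(u) = 3u^2 − 4u − 4.
g(−1) = 2, g'(−1) = 3, so u(1) = (−1) − 2/3 = −5/3.
g(−5/3) = −68/27, g'(−5/3) = 11, so u(2) = (−5/3) − (−68/27)/11 = −427/297.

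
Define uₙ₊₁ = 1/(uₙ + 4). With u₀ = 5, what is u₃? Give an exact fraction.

u₁ = 1/(5 + 4) = 1/9.
u₂ = 1/(1/9 + 4) = 9/37.
u₃ = 1/(9/37 + 4) = 37/157.

37/157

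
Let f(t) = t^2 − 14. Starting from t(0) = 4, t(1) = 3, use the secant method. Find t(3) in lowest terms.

f(4) = 2, f(3) = −5. t(2) = 3 − (−5)·(3 − 4)/((−5) − 2) = 26/7.
f(3) = −5, f(26/7) = −10/49. t(3) = (26/7) − (−10/49)·((26/7) − 3)/((−10/49) − (−5)) = 176/47.

176/47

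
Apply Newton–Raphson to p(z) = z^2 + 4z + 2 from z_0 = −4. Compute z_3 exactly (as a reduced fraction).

−1393/408

p'(z) = 2z + 4.
p(−4) = 2, p'(−4) = −4, so z_1 = (−4) − 2/(−4) = −7/2.
p(−7/2) = 1/4, p'(−7/2) = −3, so z_2 = (−7/2) − (1/4)/(−3) = −41/12.
p(−41/12) = 1/144, p'(−41/12) = −17/6, so z_3 = (−41/12) − (1/144)/(−17/6) = −1393/408.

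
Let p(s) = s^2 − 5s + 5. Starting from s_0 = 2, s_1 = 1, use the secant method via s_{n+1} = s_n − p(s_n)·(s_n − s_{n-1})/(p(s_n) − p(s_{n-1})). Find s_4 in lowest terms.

p(2) = −1, p(1) = 1. s_2 = 1 − 1·(1 − 2)/(1 − (−1)) = 3/2.
p(1) = 1, p(3/2) = −1/4. s_3 = (3/2) − (−1/4)·((3/2) − 1)/((−1/4) − 1) = 7/5.
p(3/2) = −1/4, p(7/5) = −1/25. s_4 = (7/5) − (−1/25)·((7/5) − (3/2))/((−1/25) − (−1/4)) = 29/21.

29/21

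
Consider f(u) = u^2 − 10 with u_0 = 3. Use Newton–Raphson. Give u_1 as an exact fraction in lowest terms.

f'(u) = 2u.
f(3) = −1, f'(3) = 6, so u_1 = 3 − (−1)/6 = 19/6.

19/6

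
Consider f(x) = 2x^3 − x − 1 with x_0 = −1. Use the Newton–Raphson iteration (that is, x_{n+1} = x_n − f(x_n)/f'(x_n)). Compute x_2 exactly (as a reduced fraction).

17/145

f'(x) = 6x^2 − 1.
f(−1) = −2, f'(−1) = 5, so x_1 = (−1) − (−2)/5 = −3/5.
f(−3/5) = −104/125, f'(−3/5) = 29/25, so x_2 = (−3/5) − (−104/125)/(29/25) = 17/145.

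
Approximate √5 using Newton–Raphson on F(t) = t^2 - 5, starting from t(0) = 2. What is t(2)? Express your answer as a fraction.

F'(t) = 2t.
F(2) = -1, F'(2) = 4, so t(1) = 2 - (-1)/4 = 9/4.
F(9/4) = 1/16, F'(9/4) = 9/2, so t(2) = (9/4) - (1/16)/(9/2) = 161/72.

161/72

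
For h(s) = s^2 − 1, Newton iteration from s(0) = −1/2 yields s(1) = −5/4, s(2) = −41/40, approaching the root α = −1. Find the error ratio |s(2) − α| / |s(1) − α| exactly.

1/10

s(1) − α = −5/4 − (−1) = −5/4 + 1 = −1/4, so |s(1) − α| = 1/4.
s(2) − α = −41/40 − (−1) = −41/40 + 1 = −1/40, so |s(2) − α| = 1/40.
Ratio = (1/40) / (1/4) = 1/10.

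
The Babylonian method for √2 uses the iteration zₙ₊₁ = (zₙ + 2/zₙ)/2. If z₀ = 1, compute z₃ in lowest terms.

577/408

z₁ = (1 + 2/1)/2 = 3/2.
z₂ = (3/2 + 2/(3/2))/2 = 17/12.
z₃ = (17/12 + 2/(17/12))/2 = 577/408.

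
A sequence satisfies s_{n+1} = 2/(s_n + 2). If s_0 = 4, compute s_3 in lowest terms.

7/10

s_1 = 2/(4 + 2) = 1/3.
s_2 = 2/(1/3 + 2) = 6/7.
s_3 = 2/(6/7 + 2) = 7/10.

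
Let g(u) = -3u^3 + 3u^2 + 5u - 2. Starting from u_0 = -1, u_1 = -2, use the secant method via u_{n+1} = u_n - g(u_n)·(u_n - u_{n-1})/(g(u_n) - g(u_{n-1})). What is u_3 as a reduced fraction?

g(-1) = -1, g(-2) = 24. u_2 = (-2) - 24·((-2) - (-1))/(24 - (-1)) = -26/25.
g(-2) = 24, g(-26/25) = -9072/15625. u_3 = (-26/25) - (-9072/15625)·((-26/25) - (-2))/((-9072/15625) - 24) = -17006/16003.

-17006/16003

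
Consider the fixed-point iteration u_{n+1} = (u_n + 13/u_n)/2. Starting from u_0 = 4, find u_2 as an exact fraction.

u_1 = (4 + 13/4)/2 = 29/8.
u_2 = (29/8 + 13/(29/8))/2 = 1673/464.

1673/464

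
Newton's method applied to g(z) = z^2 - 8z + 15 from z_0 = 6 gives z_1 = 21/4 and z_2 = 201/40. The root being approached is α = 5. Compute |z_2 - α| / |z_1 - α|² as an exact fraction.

z_1 - α = 21/4 - 5 = 1/4, so |z_1 - α| = 1/4.
z_2 - α = 201/40 - 5 = 1/40, so |z_2 - α| = 1/40.
|z_1 - α|² = 1/16.
Ratio = (1/40) / (1/16) = 2/5.

2/5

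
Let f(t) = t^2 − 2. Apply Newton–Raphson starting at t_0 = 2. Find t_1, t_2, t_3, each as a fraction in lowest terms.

t_1 = 3/2, t_2 = 17/12, t_3 = 577/408

f'(t) = 2t.
f(2) = 2, f'(2) = 4, so t_1 = 2 − 2/4 = 3/2.
f(3/2) = 1/4, f'(3/2) = 3, so t_2 = (3/2) − (1/4)/3 = 17/12.
f(17/12) = 1/144, f'(17/12) = 17/6, so t_3 = (17/12) − (1/144)/(17/6) = 577/408.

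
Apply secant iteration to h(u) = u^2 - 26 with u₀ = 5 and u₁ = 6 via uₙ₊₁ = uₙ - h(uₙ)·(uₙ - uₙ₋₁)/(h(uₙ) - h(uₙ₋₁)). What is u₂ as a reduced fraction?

56/11

h(5) = -1, h(6) = 10. u₂ = 6 - 10·(6 - 5)/(10 - (-1)) = 56/11.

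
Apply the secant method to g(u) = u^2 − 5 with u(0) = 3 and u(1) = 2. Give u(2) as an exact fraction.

g(3) = 4, g(2) = −1. u(2) = 2 − (−1)·(2 − 3)/((−1) − 4) = 11/5.

11/5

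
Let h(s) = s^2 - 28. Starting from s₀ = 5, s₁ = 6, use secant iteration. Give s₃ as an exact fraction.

h(5) = -3, h(6) = 8. s₂ = 6 - 8·(6 - 5)/(8 - (-3)) = 58/11.
h(6) = 8, h(58/11) = -24/121. s₃ = (58/11) - (-24/121)·((58/11) - 6)/((-24/121) - 8) = 164/31.

164/31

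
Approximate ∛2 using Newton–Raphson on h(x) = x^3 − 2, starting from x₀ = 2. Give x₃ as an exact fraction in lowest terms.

125116/99225

h'(x) = 3x^2.
h(2) = 6, h'(2) = 12, so x₁ = 2 − 6/12 = 3/2.
h(3/2) = 11/8, h'(3/2) = 27/4, so x₂ = (3/2) − (11/8)/(27/4) = 35/27.
h(35/27) = 3509/19683, h'(35/27) = 1225/243, so x₃ = (35/27) − (3509/19683)/(1225/243) = 125116/99225.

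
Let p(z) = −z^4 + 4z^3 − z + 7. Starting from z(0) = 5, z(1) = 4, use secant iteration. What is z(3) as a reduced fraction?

19825852/4900897

p(5) = −123, p(4) = 3. z(2) = 4 − 3·(4 − 5)/(3 − (−123)) = 169/42.
p(4) = 3, p(169/42) = 4434191/3111696. z(3) = (169/42) − (4434191/3111696)·((169/42) − 4)/((4434191/3111696) − 3) = 19825852/4900897.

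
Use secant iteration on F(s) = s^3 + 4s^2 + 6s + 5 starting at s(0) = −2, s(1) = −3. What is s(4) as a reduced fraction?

F(−2) = 1, F(−3) = −4. s(2) = (−3) − (−4)·((−3) − (−2))/((−4) − 1) = −11/5.
F(−3) = −4, F(−11/5) = 64/125. s(3) = (−11/5) − (64/125)·((−11/5) − (−3))/((64/125) − (−4)) = −323/141.
F(−11/5) = 64/125, F(−323/141) = 630016/2803221. s(4) = (−323/141) − (630016/2803221)·((−323/141) − (−11/5))/((630016/2803221) − (64/125)) = −3714463/1572721.

−3714463/1572721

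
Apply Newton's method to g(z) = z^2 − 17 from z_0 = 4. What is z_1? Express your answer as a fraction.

33/8

g'(z) = 2z.
g(4) = −1, g'(4) = 8, so z_1 = 4 − (−1)/8 = 33/8.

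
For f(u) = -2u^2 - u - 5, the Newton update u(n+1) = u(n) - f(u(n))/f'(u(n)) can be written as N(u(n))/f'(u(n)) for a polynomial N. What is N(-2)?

-3

f'(u) = -4u - 1.
N(u) = u·f'(u) - f(u) = u·(-4u - 1) - (-2u^2 - u - 5) = -2u^2 + 5.
N(-2) = -3.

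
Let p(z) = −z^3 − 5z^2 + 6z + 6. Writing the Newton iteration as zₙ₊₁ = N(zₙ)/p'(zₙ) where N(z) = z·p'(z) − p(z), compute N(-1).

−9

p'(z) = −3z^2 − 10z + 6.
N(z) = z·p'(z) − p(z) = z·(−3z^2 − 10z + 6) − (−z^3 − 5z^2 + 6z + 6) = −2z^3 − 5z^2 − 6.
N(-1) = −9.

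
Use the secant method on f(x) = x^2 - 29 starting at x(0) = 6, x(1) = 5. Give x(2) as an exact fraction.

59/11

f(6) = 7, f(5) = -4. x(2) = 5 - (-4)·(5 - 6)/((-4) - 7) = 59/11.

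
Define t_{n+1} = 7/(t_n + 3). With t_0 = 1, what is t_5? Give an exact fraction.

t_1 = 7/(1 + 3) = 7/4.
t_2 = 7/(7/4 + 3) = 28/19.
t_3 = 7/(28/19 + 3) = 133/85.
t_4 = 7/(133/85 + 3) = 595/388.
t_5 = 7/(595/388 + 3) = 2716/1759.

2716/1759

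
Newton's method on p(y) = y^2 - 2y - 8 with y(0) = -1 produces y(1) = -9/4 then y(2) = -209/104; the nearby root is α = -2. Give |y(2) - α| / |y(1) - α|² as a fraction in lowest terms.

y(1) - α = -9/4 - (-2) = -9/4 + 2 = -1/4, so |y(1) - α| = 1/4.
y(2) - α = -209/104 - (-2) = -209/104 + 2 = -1/104, so |y(2) - α| = 1/104.
|y(1) - α|² = 1/16.
Ratio = (1/104) / (1/16) = 2/13.

2/13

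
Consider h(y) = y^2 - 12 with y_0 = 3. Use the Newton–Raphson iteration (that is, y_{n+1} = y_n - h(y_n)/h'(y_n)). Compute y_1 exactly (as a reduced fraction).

7/2

h'(y) = 2y.
h(3) = -3, h'(3) = 6, so y_1 = 3 - (-3)/6 = 7/2.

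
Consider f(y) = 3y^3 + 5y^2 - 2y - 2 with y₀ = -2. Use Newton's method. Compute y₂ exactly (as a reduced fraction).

f'(y) = 9y^2 + 10y - 2.
f(-2) = -2, f'(-2) = 14, so y₁ = (-2) - (-2)/14 = -13/7.
f(-13/7) = -88/343, f'(-13/7) = 513/49, so y₂ = (-13/7) - (-88/343)/(513/49) = -6581/3591.

-6581/3591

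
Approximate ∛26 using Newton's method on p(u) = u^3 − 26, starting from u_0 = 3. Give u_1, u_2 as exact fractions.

p'(u) = 3u^2.
p(3) = 1, p'(3) = 27, so u_1 = 3 − 1/27 = 80/27.
p(80/27) = 242/19683, p'(80/27) = 6400/243, so u_2 = (80/27) − (242/19683)/(6400/243) = 767879/259200.

u_1 = 80/27, u_2 = 767879/259200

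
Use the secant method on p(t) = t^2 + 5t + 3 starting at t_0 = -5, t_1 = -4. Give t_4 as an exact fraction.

p(-5) = 3, p(-4) = -1. t_2 = (-4) - (-1)·((-4) - (-5))/((-1) - 3) = -17/4.
p(-4) = -1, p(-17/4) = -3/16. t_3 = (-17/4) - (-3/16)·((-17/4) - (-4))/((-3/16) - (-1)) = -56/13.
p(-17/4) = -3/16, p(-56/13) = 3/169. t_4 = (-56/13) - (3/169)·((-56/13) - (-17/4))/((3/169) - (-3/16)) = -796/185.

-796/185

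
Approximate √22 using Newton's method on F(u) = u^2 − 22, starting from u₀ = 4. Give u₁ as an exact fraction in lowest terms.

F'(u) = 2u.
F(4) = −6, F'(4) = 8, so u₁ = 4 − (−6)/8 = 19/4.

19/4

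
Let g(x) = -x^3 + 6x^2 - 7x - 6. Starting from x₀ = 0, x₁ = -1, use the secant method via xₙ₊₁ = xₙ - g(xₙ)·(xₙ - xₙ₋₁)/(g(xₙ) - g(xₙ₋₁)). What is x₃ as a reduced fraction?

g(0) = -6, g(-1) = 8. x₂ = (-1) - 8·((-1) - 0)/(8 - (-6)) = -3/7.
g(-1) = 8, g(-3/7) = -624/343. x₃ = (-3/7) - (-624/343)·((-3/7) - (-1))/((-624/343) - 8) = -225/421.

-225/421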